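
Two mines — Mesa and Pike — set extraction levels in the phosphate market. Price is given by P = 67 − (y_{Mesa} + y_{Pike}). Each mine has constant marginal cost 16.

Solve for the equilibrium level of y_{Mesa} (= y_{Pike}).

17

Mine Mesa's profit: π = y_{Mesa}(67 − (y_{Mesa} + y_{Pike})) − 16y_{Mesa}.
∂π/∂y_{Mesa} = 51 − 2y_{Mesa} − y_{Pike} = 0, so y_{Mesa} = 25.5 − 0.5y_{Pike}.
By symmetry y_{Pike} = y_{Mesa}; substituting into the reaction function, 1.5y_{Mesa} = 25.5 and y_{Mesa} = 17.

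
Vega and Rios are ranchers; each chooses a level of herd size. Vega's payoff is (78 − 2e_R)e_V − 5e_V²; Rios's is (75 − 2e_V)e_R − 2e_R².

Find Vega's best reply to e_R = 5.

Expanding Vega's payoff: 78e_V − 2e_Re_V − 5e_V².
∂π/∂e_V = 78 − 2e_R − 10e_V = 0, so e_V = 7.8 − 0.2e_R.
At e_R = 5: e_V = 7.8 − 0.2·5 = 6.8.

6.8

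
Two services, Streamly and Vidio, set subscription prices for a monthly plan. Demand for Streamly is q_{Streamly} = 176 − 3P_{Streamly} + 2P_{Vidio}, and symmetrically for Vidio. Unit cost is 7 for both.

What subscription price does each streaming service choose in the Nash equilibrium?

Streamly's profit: π = (P_{Streamly} − 7)(176 − 3P_{Streamly} + 2P_{Vidio}).
∂π/∂P_{Streamly} = 197 − 6P_{Streamly} + 2P_{Vidio} = 0 ⇒ P_{Streamly} = 197/6 + (1/3)P_{Vidio}.
The game is symmetric, so in equilibrium P_{Vidio} = P_{Streamly}: the reaction function gives (2/3)P_{Streamly} = 197/6, hence P_{Streamly} = 49.25.

49.25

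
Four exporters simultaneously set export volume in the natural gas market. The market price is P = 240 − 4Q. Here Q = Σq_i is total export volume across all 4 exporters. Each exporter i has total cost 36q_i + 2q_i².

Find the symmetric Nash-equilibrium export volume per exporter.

A representative exporter's profit is π_i = q_i(240 − 4Q) − 36q_i − 2q_i², with Q = q_i + Σ_{j≠i} q_j.
First-order condition: 204 − 12q_i − 4Σ_{j≠i} q_j = 0.
Imposing symmetry (q_j = q for all j) turns Σ_{j≠i} q_j into 3q, so 204 = 24q and q = 8.5.

8.5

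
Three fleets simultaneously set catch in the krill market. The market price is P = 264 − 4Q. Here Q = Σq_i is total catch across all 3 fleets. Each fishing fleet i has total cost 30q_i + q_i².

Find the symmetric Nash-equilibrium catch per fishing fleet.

13

A representative fishing fleet's profit is π_i = q_i(264 − 4Q) − 30q_i − q_i², with Q = q_i + Σ_{j≠i} q_j.
First-order condition: 234 − 10q_i − 4Σ_{j≠i} q_j = 0.
With identical fishing fleets, set every q_j = q: then 234 − 10q − 8q = 0, i.e. q = 234/18 = 13.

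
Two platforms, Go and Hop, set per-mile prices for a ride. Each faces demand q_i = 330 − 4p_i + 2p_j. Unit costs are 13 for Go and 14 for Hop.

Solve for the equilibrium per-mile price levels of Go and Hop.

63.8, 64.2

Go's profit: π = (p_{Go} − 13)(330 − 4p_{Go} + 2p_{Hop}).
∂π/∂p_{Go} = 382 − 8p_{Go} + 2p_{Hop} = 0 ⇒ p_{Go} = 47.75 + 0.25p_{Hop}.
Similarly p_{Hop} = 48.25 + 0.25p_{Go}.
Solving the two reaction functions simultaneously: (1 − (0.25)(0.25))p_{Go} = 47.75 + 0.25·48.25, so 0.9375p_{Go} = 59.8125 and p_{Go} = 63.8.
Then p_{Hop} = 48.25 + 0.25·63.8 = 64.2.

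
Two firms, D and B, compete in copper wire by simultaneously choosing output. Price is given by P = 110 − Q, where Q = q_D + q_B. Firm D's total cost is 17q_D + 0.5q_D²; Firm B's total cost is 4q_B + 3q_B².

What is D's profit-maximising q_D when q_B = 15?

Firm D's profit: π = q_D(110 − (q_D + q_B)) − 17q_D − 0.5q_D².
∂π/∂q_D = 93 − 3q_D − q_B = 0, so q_D = 31 − (1/3)q_B.
At q_B = 15: q_D = 31 − (1/3)·15 = 26.

26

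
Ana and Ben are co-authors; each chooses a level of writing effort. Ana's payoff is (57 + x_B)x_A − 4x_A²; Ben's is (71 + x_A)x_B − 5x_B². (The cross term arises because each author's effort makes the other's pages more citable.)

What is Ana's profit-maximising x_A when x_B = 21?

9.75

Expanding Ana's payoff: 57x_A + x_Bx_A − 4x_A².
∂π/∂x_A = 57 + x_B − 8x_A = 0, so x_A = 7.125 + 0.125x_B.
At x_B = 21: x_A = 7.125 + 0.125·21 = 9.75.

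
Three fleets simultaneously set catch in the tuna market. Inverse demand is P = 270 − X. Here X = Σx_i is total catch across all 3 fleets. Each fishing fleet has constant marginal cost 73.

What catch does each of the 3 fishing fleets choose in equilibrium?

49.25

A representative fishing fleet's profit is π_i = x_i(270 − X) − 73x_i, with X = x_i + Σ_{j≠i} x_j.
First-order condition: 197 − 2x_i − Σ_{j≠i} x_j = 0.
With identical fishing fleets, set every x_j = x: then 197 − 2x − 2x = 0, i.e. x = 197/4 = 49.25.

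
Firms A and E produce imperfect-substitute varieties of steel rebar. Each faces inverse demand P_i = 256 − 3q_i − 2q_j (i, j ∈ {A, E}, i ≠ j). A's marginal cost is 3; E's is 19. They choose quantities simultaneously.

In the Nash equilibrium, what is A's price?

100.875

Firm A's profit: π = q_A(256 − 3q_A − 2q_E) − 3q_A.
∂π/∂q_A = 253 − 6q_A − 2q_E = 0 ⇒ q_A = 253/6 − (1/3)q_E.
Similarly q_E = 39.5 − (1/3)q_A.
Plugging q_E into A's best response: q_A = 253/6 − (1/3)(39.5 − (1/3)q_A) ⇒ (8/9)q_A = 29, so q_A = 32.625.
Then q_E = 39.5 − (1/3)·32.625 = 28.625.
P_A = 256 − 3·32.625 − 2·28.625 = 100.875.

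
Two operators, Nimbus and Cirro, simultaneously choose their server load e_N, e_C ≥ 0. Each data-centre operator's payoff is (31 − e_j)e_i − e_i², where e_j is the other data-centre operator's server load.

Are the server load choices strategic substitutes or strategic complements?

Nimbus's payoff is (31 − e_C)e_N − e_N².
∂π/∂e_N = 31 − e_C − 2e_N = 0, so e_N = 15.5 − 0.5e_C.
The best-response slope de_N/de_C = −0.5 < 0: the reaction function is downward-sloping, so the choices are strategic substitutes.

strategic substitutes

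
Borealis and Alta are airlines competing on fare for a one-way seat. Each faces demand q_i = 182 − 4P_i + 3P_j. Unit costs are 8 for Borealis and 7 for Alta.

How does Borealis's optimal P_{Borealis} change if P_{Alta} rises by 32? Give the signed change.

Borealis's profit: π = (P_{Borealis} − 8)(182 − 4P_{Borealis} + 3P_{Alta}).
∂π/∂P_{Borealis} = 214 − 8P_{Borealis} + 3P_{Alta} = 0 ⇒ P_{Borealis} = 26.75 + 0.375P_{Alta}.
The reaction-function slope is 0.375, so a 32-unit rise in P_{Alta} moves P_{Borealis} by 0.375 × 32 = 12. Borealis's best response rises — the actions are strategic complements.

12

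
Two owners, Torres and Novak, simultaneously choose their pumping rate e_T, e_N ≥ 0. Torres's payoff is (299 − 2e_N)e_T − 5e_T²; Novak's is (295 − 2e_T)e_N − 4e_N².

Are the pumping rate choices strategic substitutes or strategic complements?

Expanding Torres's payoff: 299e_T − 2e_Ne_T − 5e_T².
∂π/∂e_T = 299 − 2e_N − 10e_T = 0, so e_T = 29.9 − 0.2e_N.
The best-response slope de_T/de_N = −0.2 < 0: the reaction function is downward-sloping, so the choices are strategic substitutes.

strategic substitutes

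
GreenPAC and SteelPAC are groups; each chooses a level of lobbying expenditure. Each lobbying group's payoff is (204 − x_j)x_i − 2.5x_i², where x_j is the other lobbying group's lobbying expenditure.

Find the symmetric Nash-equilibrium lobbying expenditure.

34

GreenPAC's payoff is (204 − x_S)x_G − 2.5x_G².
∂π/∂x_G = 204 − x_S − 5x_G = 0, so x_G = 40.8 − 0.2x_S.
Setting x_G = x_S in the reaction function: x_G = 40.8 − 0.2x_G, so x_G = 40.8 / 1.2 = 34.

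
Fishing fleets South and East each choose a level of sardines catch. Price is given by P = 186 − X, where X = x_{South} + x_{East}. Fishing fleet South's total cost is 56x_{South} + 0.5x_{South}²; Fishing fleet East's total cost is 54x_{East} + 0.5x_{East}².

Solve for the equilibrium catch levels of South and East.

Fishing fleet South's profit: π = x_{South}(186 − (x_{South} + x_{East})) − 56x_{South} − 0.5x_{South}².
∂π/∂x_{South} = 130 − 3x_{South} − x_{East} = 0, so x_{South} = 130/3 − (1/3)x_{East}.
By the same steps for East: x_{East} = 44 − (1/3)x_{South}.
Solving the two reaction functions simultaneously: (1 − (−1/3)(−1/3))x_{South} = 130/3 − (1/3)·44, so (8/9)x_{South} = 86/3 and x_{South} = 32.25.
Then x_{East} = 44 − (1/3)·32.25 = 33.25.

32.25, 33.25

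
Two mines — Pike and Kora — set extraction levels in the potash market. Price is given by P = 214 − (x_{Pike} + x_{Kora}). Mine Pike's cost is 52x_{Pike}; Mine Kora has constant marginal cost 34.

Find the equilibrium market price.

Mine Pike's profit: π = x_{Pike}(214 − (x_{Pike} + x_{Kora})) − 52x_{Pike}.
∂π/∂x_{Pike} = 162 − 2x_{Pike} − x_{Kora} = 0, so x_{Pike} = 81 − 0.5x_{Kora}.
By the same steps for Kora: x_{Kora} = 90 − 0.5x_{Pike}.
Solving the two reaction functions simultaneously: (1 − (−0.5)(−0.5))x_{Pike} = 81 − 0.5·90, so 0.75x_{Pike} = 36 and x_{Pike} = 48.
Then x_{Kora} = 90 − 0.5·48 = 66.
Equilibrium price: P = 214 − 114 = 100.

100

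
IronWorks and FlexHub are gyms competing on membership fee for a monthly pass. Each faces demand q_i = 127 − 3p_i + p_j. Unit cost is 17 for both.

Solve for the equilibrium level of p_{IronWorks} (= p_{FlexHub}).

IronWorks's profit: π = (p_{IronWorks} − 17)(127 − 3p_{IronWorks} + p_{FlexHub}).
∂π/∂p_{IronWorks} = 178 − 6p_{IronWorks} + p_{FlexHub} = 0 ⇒ p_{IronWorks} = 89/3 + (1/6)p_{FlexHub}.
By symmetry p_{FlexHub} = p_{IronWorks}; substituting into the reaction function, (5/6)p_{IronWorks} = 89/3 and p_{IronWorks} = 35.6.

35.6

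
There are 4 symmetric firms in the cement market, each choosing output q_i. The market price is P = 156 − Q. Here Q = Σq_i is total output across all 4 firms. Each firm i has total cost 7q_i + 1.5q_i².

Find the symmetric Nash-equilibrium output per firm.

A representative firm's profit is π_i = q_i(156 − Q) − 7q_i − 1.5q_i², with Q = q_i + Σ_{j≠i} q_j.
First-order condition: 149 − 5q_i − Σ_{j≠i} q_j = 0.
In a symmetric equilibrium every firm chooses the same q, so Σ_{j≠i} q_j = 3q. The condition becomes 149 − 8q = 0, giving q = 149/8 = 18.625.

18.625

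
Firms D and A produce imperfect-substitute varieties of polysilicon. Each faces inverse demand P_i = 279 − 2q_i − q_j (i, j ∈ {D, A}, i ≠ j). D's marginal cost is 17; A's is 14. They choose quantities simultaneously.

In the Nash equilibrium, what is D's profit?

Firm D's profit: π = q_D(279 − 2q_D − q_A) − 17q_D.
∂π/∂q_D = 262 − 4q_D − q_A = 0 ⇒ q_D = 65.5 − 0.25q_A.
Similarly q_A = 66.25 − 0.25q_D.
Plugging q_A into D's best response: q_D = 65.5 − 0.25(66.25 − 0.25q_D) ⇒ 0.9375q_D = 48.9375, so q_D = 52.2.
Then q_A = 66.25 − 0.25·52.2 = 53.2.
P_D = 279 − 2·52.2 − 53.2 = 121.4.
Profit = (121.4 − 17)·52.2 = 5449.68.

5449.68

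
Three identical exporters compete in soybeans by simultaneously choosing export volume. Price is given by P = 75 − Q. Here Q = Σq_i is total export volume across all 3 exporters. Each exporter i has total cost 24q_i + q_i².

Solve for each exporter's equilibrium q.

8.5

A representative exporter's profit is π_i = q_i(75 − Q) − 24q_i − q_i², with Q = q_i + Σ_{j≠i} q_j.
First-order condition: 51 − 4q_i − Σ_{j≠i} q_j = 0.
In a symmetric equilibrium every exporter chooses the same q, so Σ_{j≠i} q_j = 2q. The condition becomes 51 − 6q = 0, giving q = 51/6 = 8.5.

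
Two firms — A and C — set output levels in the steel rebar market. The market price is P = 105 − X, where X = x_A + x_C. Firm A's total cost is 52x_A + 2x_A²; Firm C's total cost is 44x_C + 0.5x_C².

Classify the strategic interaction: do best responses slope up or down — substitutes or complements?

Firm A's profit: π = x_A(105 − (x_A + x_C)) − 52x_A − 2x_A².
∂π/∂x_A = 53 − 6x_A − x_C = 0, so x_A = 53/6 − (1/6)x_C.
The best-response slope dx_A/dx_C = −1/6 < 0: the reaction function is downward-sloping, so the choices are strategic substitutes.

strategic substitutes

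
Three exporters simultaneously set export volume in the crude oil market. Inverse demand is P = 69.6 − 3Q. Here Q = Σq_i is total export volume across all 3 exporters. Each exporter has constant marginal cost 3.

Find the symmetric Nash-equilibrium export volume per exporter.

A representative exporter's profit is π_i = q_i(69.6 − 3Q) − 3q_i, with Q = q_i + Σ_{j≠i} q_j.
First-order condition: 66.6 − 6q_i − 3Σ_{j≠i} q_j = 0.
In a symmetric equilibrium every exporter chooses the same q, so Σ_{j≠i} q_j = 2q. The condition becomes 66.6 − 12q = 0, giving q = 66.6/12 = 5.55.

5.55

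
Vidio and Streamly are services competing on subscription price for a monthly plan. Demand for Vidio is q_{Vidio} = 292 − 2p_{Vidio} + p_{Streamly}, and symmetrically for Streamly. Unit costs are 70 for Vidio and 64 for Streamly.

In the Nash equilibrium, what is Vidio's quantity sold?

146.4

Vidio's profit: π = (p_{Vidio} − 70)(292 − 2p_{Vidio} + p_{Streamly}).
∂π/∂p_{Vidio} = 432 − 4p_{Vidio} + p_{Streamly} = 0 ⇒ p_{Vidio} = 108 + 0.25p_{Streamly}.
Similarly p_{Streamly} = 105 + 0.25p_{Vidio}.
Plugging p_{Streamly} into Vidio's best response: p_{Vidio} = 108 + 0.25(105 + 0.25p_{Vidio}) ⇒ 0.9375p_{Vidio} = 134.25, so p_{Vidio} = 143.2.
Then p_{Streamly} = 105 + 0.25·143.2 = 140.8.
q_{Vidio} = 292 − 2·143.2 + 140.8 = 146.4.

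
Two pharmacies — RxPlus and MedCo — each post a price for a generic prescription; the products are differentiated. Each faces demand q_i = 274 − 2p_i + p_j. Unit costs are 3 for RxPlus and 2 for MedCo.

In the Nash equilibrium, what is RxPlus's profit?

RxPlus's profit: π = (p_{RxPlus} − 3)(274 − 2p_{RxPlus} + p_{MedCo}).
∂π/∂p_{RxPlus} = 280 − 4p_{RxPlus} + p_{MedCo} = 0 ⇒ p_{RxPlus} = 70 + 0.25p_{MedCo}.
Similarly p_{MedCo} = 69.5 + 0.25p_{RxPlus}.
Substituting the second reaction function into the first: p_{RxPlus} = 70 + 0.25(69.5 + 0.25p_{RxPlus}), which gives 0.9375p_{RxPlus} = 87.375 ⇒ p_{RxPlus} = 93.2.
Then p_{MedCo} = 69.5 + 0.25·93.2 = 92.8.
q_{RxPlus} = 274 − 2·93.2 + 92.8 = 180.4.
Profit = (93.2 − 3)·180.4 = 16272.08.

16272.08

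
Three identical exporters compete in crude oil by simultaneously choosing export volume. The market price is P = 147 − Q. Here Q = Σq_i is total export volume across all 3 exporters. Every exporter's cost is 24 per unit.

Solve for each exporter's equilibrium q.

A representative exporter's profit is π_i = q_i(147 − Q) − 24q_i, with Q = q_i + Σ_{j≠i} q_j.
First-order condition: 123 − 2q_i − Σ_{j≠i} q_j = 0.
In a symmetric equilibrium every exporter chooses the same q, so Σ_{j≠i} q_j = 2q. The condition becomes 123 − 4q = 0, giving q = 123/4 = 30.75.

30.75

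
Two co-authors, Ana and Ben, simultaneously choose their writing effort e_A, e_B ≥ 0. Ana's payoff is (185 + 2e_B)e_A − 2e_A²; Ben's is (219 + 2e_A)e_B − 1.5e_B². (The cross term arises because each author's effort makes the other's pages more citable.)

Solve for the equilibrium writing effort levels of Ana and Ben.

Expanding Ana's payoff: 185e_A + 2e_Be_A − 2e_A².
∂π/∂e_A = 185 + 2e_B − 4e_A = 0, so e_A = 46.25 + 0.5e_B.
Likewise for Ben: e_B = 73 + (2/3)e_A.
Substituting the second reaction function into the first: e_A = 46.25 + 0.5(73 + (2/3)e_A), which gives (2/3)e_A = 82.75 ⇒ e_A = 124.125.
Then e_B = 73 + (2/3)·124.125 = 155.75.

124.125, 155.75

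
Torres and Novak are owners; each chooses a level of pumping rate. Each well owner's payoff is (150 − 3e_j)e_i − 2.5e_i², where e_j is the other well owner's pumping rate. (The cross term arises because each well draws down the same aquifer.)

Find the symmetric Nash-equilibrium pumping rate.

Torres's payoff is (150 − 3e_N)e_T − 2.5e_T².
∂π/∂e_T = 150 − 3e_N − 5e_T = 0, so e_T = 30 − 0.6e_N.
The game is symmetric, so in equilibrium e_N = e_T: the reaction function gives 1.6e_T = 30, hence e_T = 18.75.

18.75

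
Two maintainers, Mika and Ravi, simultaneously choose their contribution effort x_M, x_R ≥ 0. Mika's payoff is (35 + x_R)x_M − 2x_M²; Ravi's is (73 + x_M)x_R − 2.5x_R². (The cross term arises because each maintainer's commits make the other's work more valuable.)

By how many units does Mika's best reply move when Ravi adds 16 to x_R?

4

Expanding Mika's payoff: 35x_M + x_Rx_M − 2x_M².
∂π/∂x_M = 35 + x_R − 4x_M = 0, so x_M = 8.75 + 0.25x_R.
The reaction-function slope is 0.25, so a 16-unit rise in x_R moves x_M by 0.25 × 16 = 4. Mika's best response rises — the actions are strategic complements.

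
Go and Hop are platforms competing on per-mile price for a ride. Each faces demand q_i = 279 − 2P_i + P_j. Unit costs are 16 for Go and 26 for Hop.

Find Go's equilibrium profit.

15842

Go's profit: π = (P_{Go} − 16)(279 − 2P_{Go} + P_{Hop}).
∂π/∂P_{Go} = 311 − 4P_{Go} + P_{Hop} = 0 ⇒ P_{Go} = 77.75 + 0.25P_{Hop}.
Similarly P_{Hop} = 82.75 + 0.25P_{Go}.
Plugging P_{Hop} into Go's best response: P_{Go} = 77.75 + 0.25(82.75 + 0.25P_{Go}) ⇒ 0.9375P_{Go} = 98.4375, so P_{Go} = 105.
Then P_{Hop} = 82.75 + 0.25·105 = 109.
q_{Go} = 279 − 2·105 + 109 = 178.
Profit = (105 − 16)·178 = 15842.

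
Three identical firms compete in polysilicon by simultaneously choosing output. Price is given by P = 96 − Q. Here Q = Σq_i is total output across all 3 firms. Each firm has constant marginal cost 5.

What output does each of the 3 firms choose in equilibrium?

A representative firm's profit is π_i = q_i(96 − Q) − 5q_i, with Q = q_i + Σ_{j≠i} q_j.
First-order condition: 91 − 2q_i − Σ_{j≠i} q_j = 0.
Imposing symmetry (q_j = q for all j) turns Σ_{j≠i} q_j into 2q, so 91 = 4q and q = 22.75.

22.75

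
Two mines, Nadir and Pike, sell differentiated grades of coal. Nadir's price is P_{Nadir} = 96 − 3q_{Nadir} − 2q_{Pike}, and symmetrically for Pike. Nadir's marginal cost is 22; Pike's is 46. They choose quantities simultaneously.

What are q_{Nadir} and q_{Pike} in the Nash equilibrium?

Mine Nadir's profit: π = q_{Nadir}(96 − 3q_{Nadir} − 2q_{Pike}) − 22q_{Nadir}.
∂π/∂q_{Nadir} = 74 − 6q_{Nadir} − 2q_{Pike} = 0 ⇒ q_{Nadir} = 37/3 − (1/3)q_{Pike}.
Similarly q_{Pike} = 25/3 − (1/3)q_{Nadir}.
Solving the two reaction functions simultaneously: (1 − (−1/3)(−1/3))q_{Nadir} = 37/3 − (1/3)·(25/3), so (8/9)q_{Nadir} = 86/9 and q_{Nadir} = 10.75.
Then q_{Pike} = 25/3 − (1/3)·10.75 = 4.75.

10.75, 4.75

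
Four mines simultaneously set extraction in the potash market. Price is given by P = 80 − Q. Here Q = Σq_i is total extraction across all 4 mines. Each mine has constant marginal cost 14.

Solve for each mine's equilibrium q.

A representative mine's profit is π_i = q_i(80 − Q) − 14q_i, with Q = q_i + Σ_{j≠i} q_j.
First-order condition: 66 − 2q_i − Σ_{j≠i} q_j = 0.
With identical mines, set every q_j = q: then 66 − 2q − 3q = 0, i.e. q = 66/5 = 13.2.

13.2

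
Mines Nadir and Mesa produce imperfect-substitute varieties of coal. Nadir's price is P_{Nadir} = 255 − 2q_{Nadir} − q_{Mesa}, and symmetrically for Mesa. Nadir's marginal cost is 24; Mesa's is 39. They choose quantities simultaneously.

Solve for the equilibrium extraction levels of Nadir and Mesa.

47.2, 42.2

Mine Nadir's profit: π = q_{Nadir}(255 − 2q_{Nadir} − q_{Mesa}) − 24q_{Nadir}.
∂π/∂q_{Nadir} = 231 − 4q_{Nadir} − q_{Mesa} = 0 ⇒ q_{Nadir} = 57.75 − 0.25q_{Mesa}.
Similarly q_{Mesa} = 54 − 0.25q_{Nadir}.
Plugging q_{Mesa} into Nadir's best response: q_{Nadir} = 57.75 − 0.25(54 − 0.25q_{Nadir}) ⇒ 0.9375q_{Nadir} = 44.25, so q_{Nadir} = 47.2.
Then q_{Mesa} = 54 − 0.25·47.2 = 42.2.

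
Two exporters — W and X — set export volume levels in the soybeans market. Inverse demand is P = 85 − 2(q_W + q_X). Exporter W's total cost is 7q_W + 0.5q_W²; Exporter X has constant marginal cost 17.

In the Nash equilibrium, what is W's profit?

Exporter W's profit: π = q_W(85 − 2(q_W + q_X)) − 7q_W − 0.5q_W².
∂π/∂q_W = 78 − 5q_W − 2q_X = 0, so q_W = 15.6 − 0.4q_X.
For X: ∂π/∂q_X = 68 − 4q_X − 2q_W = 0 ⇒ q_X = 17 − 0.5q_W.
Substituting the second reaction function into the first: q_W = 15.6 − 0.4(17 − 0.5q_W), which gives 0.8q_W = 8.8 ⇒ q_W = 11.
Then q_X = 17 − 0.5·11 = 11.5.
Price P = 85 − 2·22.5 = 40.
W's profit: (40 − 7)·11 − 0.5(11)² = 302.5.

302.5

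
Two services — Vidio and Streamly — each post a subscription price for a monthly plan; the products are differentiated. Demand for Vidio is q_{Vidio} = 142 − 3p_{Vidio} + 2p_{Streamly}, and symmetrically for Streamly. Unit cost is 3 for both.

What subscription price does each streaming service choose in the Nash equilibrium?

Vidio's profit: π = (p_{Vidio} − 3)(142 − 3p_{Vidio} + 2p_{Streamly}).
∂π/∂p_{Vidio} = 151 − 6p_{Vidio} + 2p_{Streamly} = 0 ⇒ p_{Vidio} = 151/6 + (1/3)p_{Streamly}.
The game is symmetric, so in equilibrium p_{Streamly} = p_{Vidio}: the reaction function gives (2/3)p_{Vidio} = 151/6, hence p_{Vidio} = 37.75.

37.75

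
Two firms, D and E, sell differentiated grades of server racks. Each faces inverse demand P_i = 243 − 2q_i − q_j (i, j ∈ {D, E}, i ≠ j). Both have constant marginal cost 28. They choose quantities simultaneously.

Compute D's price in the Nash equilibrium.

Firm D's profit: π = q_D(243 − 2q_D − q_E) − 28q_D.
∂π/∂q_D = 215 − 4q_D − q_E = 0 ⇒ q_D = 53.75 − 0.25q_E.
Setting q_D = q_E in the reaction function: q_D = 53.75 − 0.25q_D, so q_D = 53.75 / 1.25 = 43.
P_D = 243 − 2·43 − 43 = 114.

114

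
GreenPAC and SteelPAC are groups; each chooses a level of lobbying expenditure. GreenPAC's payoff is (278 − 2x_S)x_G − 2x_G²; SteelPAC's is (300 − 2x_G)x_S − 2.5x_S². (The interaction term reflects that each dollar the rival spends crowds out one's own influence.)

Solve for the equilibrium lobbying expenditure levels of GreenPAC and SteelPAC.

Expanding GreenPAC's payoff: 278x_G − 2x_Sx_G − 2x_G².
∂π/∂x_G = 278 − 2x_S − 4x_G = 0, so x_G = 69.5 − 0.5x_S.
Likewise for SteelPAC: x_S = 60 − 0.4x_G.
Solving the two reaction functions simultaneously: (1 − (−0.5)(−0.4))x_G = 69.5 − 0.5·60, so 0.8x_G = 39.5 and x_G = 49.375.
Then x_S = 60 − 0.4·49.375 = 40.25.

49.375, 40.25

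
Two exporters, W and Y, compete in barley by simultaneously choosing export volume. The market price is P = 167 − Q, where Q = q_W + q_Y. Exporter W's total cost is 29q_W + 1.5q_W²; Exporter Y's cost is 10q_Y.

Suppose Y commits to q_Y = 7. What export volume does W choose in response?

26.2

Exporter W's profit: π = q_W(167 − (q_W + q_Y)) − 29q_W − 1.5q_W².
∂π/∂q_W = 138 − 5q_W − q_Y = 0, so q_W = 27.6 − 0.2q_Y.
At q_Y = 7: q_W = 27.6 − 0.2·7 = 26.2.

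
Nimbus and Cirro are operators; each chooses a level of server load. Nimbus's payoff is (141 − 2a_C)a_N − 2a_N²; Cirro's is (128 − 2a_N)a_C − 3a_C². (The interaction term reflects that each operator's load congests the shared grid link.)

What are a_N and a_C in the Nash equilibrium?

Expanding Nimbus's payoff: 141a_N − 2a_Ca_N − 2a_N².
∂π/∂a_N = 141 − 2a_C − 4a_N = 0, so a_N = 35.25 − 0.5a_C.
Likewise for Cirro: a_C = 64/3 − (1/3)a_N.
Substituting the second reaction function into the first: a_N = 35.25 − 0.5(64/3 − (1/3)a_N), which gives (5/6)a_N = 295/12 ⇒ a_N = 29.5.
Then a_C = 64/3 − (1/3)·29.5 = 11.5.

29.5, 11.5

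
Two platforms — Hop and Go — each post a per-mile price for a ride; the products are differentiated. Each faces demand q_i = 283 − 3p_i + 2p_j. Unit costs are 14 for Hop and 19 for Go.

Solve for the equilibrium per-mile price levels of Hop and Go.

82.1875, 84.0625

Hop's profit: π = (p_{Hop} − 14)(283 − 3p_{Hop} + 2p_{Go}).
∂π/∂p_{Hop} = 325 − 6p_{Hop} + 2p_{Go} = 0 ⇒ p_{Hop} = 325/6 + (1/3)p_{Go}.
Similarly p_{Go} = 170/3 + (1/3)p_{Hop}.
Solving the two reaction functions simultaneously: (1 − (1/3)(1/3))p_{Hop} = 325/6 + (1/3)·(170/3), so (8/9)p_{Hop} = 1315/18 and p_{Hop} = 82.1875.
Then p_{Go} = 170/3 + (1/3)·82.1875 = 84.0625.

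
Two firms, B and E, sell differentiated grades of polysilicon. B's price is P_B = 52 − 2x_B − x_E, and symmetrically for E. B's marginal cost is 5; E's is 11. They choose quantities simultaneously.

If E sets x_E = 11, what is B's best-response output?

9

Firm B's profit: π = x_B(52 − 2x_B − x_E) − 5x_B.
∂π/∂x_B = 47 − 4x_B − x_E = 0 ⇒ x_B = 11.75 − 0.25x_E.
At x_E = 11: x_B = 11.75 − 0.25·11 = 9.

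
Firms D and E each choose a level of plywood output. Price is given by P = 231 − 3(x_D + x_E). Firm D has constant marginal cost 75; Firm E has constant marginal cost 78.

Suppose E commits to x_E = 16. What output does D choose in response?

18

Firm D's profit: π = x_D(231 − 3(x_D + x_E)) − 75x_D.
∂π/∂x_D = 156 − 6x_D − 3x_E = 0, so x_D = 26 − 0.5x_E.
At x_E = 16: x_D = 26 − 0.5·16 = 18.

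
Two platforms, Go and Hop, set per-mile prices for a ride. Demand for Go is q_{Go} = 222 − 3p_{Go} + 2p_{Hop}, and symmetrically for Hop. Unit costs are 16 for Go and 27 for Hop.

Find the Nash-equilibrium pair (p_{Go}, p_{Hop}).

Go's profit: π = (p_{Go} − 16)(222 − 3p_{Go} + 2p_{Hop}).
∂π/∂p_{Go} = 270 − 6p_{Go} + 2p_{Hop} = 0 ⇒ p_{Go} = 45 + (1/3)p_{Hop}.
Similarly p_{Hop} = 50.5 + (1/3)p_{Go}.
Substituting the second reaction function into the first: p_{Go} = 45 + (1/3)(50.5 + (1/3)p_{Go}), which gives (8/9)p_{Go} = 371/6 ⇒ p_{Go} = 69.5625.
Then p_{Hop} = 50.5 + (1/3)·69.5625 = 73.6875.

69.5625, 73.6875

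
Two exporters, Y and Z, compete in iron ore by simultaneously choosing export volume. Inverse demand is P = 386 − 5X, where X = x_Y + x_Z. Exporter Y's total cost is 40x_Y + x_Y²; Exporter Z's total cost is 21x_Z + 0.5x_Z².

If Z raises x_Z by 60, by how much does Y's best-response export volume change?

-25

Exporter Y's profit: π = x_Y(386 − 5(x_Y + x_Z)) − 40x_Y − x_Y².
∂π/∂x_Y = 346 − 12x_Y − 5x_Z = 0, so x_Y = 173/6 − (5/12)x_Z.
The reaction-function slope is −5/12, so a 60-unit rise in x_Z moves x_Y by −5/12 × 60 = −25. Y's best response falls — the actions are strategic substitutes.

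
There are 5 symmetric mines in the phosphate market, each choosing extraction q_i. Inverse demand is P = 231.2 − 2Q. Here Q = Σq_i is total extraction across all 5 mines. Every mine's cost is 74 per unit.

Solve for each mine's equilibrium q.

13.1

A representative mine's profit is π_i = q_i(231.2 − 2Q) − 74q_i, with Q = q_i + Σ_{j≠i} q_j.
First-order condition: 157.2 − 4q_i − 2Σ_{j≠i} q_j = 0.
With identical mines, set every q_j = q: then 157.2 − 4q − 8q = 0, i.e. q = 157.2/12 = 13.1.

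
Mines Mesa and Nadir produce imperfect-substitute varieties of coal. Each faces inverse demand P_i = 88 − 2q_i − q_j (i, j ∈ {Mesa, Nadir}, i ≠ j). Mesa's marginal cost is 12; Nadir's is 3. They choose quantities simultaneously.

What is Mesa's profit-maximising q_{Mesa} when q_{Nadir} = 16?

15

Mine Mesa's profit: π = q_{Mesa}(88 − 2q_{Mesa} − q_{Nadir}) − 12q_{Mesa}.
∂π/∂q_{Mesa} = 76 − 4q_{Mesa} − q_{Nadir} = 0 ⇒ q_{Mesa} = 19 − 0.25q_{Nadir}.
At q_{Nadir} = 16: q_{Mesa} = 19 − 0.25·16 = 15.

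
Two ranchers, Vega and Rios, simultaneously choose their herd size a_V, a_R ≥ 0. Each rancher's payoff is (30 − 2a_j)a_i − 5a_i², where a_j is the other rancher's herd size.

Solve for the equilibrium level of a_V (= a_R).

2.5

Vega's payoff is (30 − 2a_R)a_V − 5a_V².
∂π/∂a_V = 30 − 2a_R − 10a_V = 0, so a_V = 3 − 0.2a_R.
The game is symmetric, so in equilibrium a_R = a_V: the reaction function gives 1.2a_V = 3, hence a_V = 2.5.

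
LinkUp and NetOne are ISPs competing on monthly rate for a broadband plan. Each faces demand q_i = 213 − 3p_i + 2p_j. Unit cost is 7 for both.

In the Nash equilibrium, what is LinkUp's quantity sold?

154.5

LinkUp's profit: π = (p_{LinkUp} − 7)(213 − 3p_{LinkUp} + 2p_{NetOne}).
∂π/∂p_{LinkUp} = 234 − 6p_{LinkUp} + 2p_{NetOne} = 0 ⇒ p_{LinkUp} = 39 + (1/3)p_{NetOne}.
By symmetry p_{NetOne} = p_{LinkUp}; substituting into the reaction function, (2/3)p_{LinkUp} = 39 and p_{LinkUp} = 58.5.
q_{LinkUp} = 213 − 3·58.5 + 2·58.5 = 154.5.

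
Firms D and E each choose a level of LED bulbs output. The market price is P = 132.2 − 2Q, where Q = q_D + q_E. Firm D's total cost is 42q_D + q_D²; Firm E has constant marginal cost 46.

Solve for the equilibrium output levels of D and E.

Firm D's profit: π = q_D(132.2 − 2(q_D + q_E)) − 42q_D − q_D².
∂π/∂q_D = 90.2 − 6q_D − 2q_E = 0, so q_D = 451/30 − (1/3)q_E.
For E: ∂π/∂q_E = 86.2 − 4q_E − 2q_D = 0 ⇒ q_E = 21.55 − 0.5q_D.
Substituting the second reaction function into the first: q_D = 451/30 − (1/3)(21.55 − 0.5q_D), which gives (5/6)q_D = 7.85 ⇒ q_D = 9.42.
Then q_E = 21.55 − 0.5·9.42 = 16.84.

9.42, 16.84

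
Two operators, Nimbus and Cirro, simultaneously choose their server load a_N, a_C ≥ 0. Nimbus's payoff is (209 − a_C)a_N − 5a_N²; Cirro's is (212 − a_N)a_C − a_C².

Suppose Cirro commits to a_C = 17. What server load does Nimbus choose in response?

Expanding Nimbus's payoff: 209a_N − a_Ca_N − 5a_N².
∂π/∂a_N = 209 − a_C − 10a_N = 0, so a_N = 20.9 − 0.1a_C.
At a_C = 17: a_N = 20.9 − 0.1·17 = 19.2.

19.2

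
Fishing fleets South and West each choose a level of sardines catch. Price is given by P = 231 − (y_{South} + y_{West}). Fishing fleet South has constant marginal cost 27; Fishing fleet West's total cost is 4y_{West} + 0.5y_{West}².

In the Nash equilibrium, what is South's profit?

5929

Fishing fleet South's profit: π = y_{South}(231 − (y_{South} + y_{West})) − 27y_{South}.
∂π/∂y_{South} = 204 − 2y_{South} − y_{West} = 0, so y_{South} = 102 − 0.5y_{West}.
For West: ∂π/∂y_{West} = 227 − 3y_{West} − y_{South} = 0 ⇒ y_{West} = 227/3 − (1/3)y_{South}.
Substituting the second reaction function into the first: y_{South} = 102 − 0.5(227/3 − (1/3)y_{South}), which gives (5/6)y_{South} = 385/6 ⇒ y_{South} = 77.
Then y_{West} = 227/3 − (1/3)·77 = 50.
Price P = 231 − 127 = 104.
South's profit: (104 − 27)·77 = 5929.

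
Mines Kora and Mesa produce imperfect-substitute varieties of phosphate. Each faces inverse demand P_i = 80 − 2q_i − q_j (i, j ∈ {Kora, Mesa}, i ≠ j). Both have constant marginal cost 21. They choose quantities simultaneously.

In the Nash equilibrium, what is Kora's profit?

278.48

Mine Kora's profit: π = q_{Kora}(80 − 2q_{Kora} − q_{Mesa}) − 21q_{Kora}.
∂π/∂q_{Kora} = 59 − 4q_{Kora} − q_{Mesa} = 0 ⇒ q_{Kora} = 14.75 − 0.25q_{Mesa}.
The game is symmetric, so in equilibrium q_{Mesa} = q_{Kora}: the reaction function gives 1.25q_{Kora} = 14.75, hence q_{Kora} = 11.8.
P_{Kora} = 80 − 2·11.8 − 11.8 = 44.6.
Profit = (44.6 − 21)·11.8 = 278.48.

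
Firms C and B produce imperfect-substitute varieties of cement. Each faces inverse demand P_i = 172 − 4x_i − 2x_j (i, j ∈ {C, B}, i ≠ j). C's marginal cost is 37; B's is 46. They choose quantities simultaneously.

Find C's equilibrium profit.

Firm C's profit: π = x_C(172 − 4x_C − 2x_B) − 37x_C.
∂π/∂x_C = 135 − 8x_C − 2x_B = 0 ⇒ x_C = 16.875 − 0.25x_B.
Similarly x_B = 15.75 − 0.25x_C.
Substituting the second reaction function into the first: x_C = 16.875 − 0.25(15.75 − 0.25x_C), which gives 0.9375x_C = 12.9375 ⇒ x_C = 13.8.
Then x_B = 15.75 − 0.25·13.8 = 12.3.
P_C = 172 − 4·13.8 − 2·12.3 = 92.2.
Profit = (92.2 − 37)·13.8 = 761.76.

761.76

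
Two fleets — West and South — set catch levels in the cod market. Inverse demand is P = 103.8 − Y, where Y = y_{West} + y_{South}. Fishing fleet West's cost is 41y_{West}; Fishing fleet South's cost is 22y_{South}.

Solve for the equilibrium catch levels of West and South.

Fishing fleet West's profit: π = y_{West}(103.8 − (y_{West} + y_{South})) − 41y_{West}.
∂π/∂y_{West} = 62.8 − 2y_{West} − y_{South} = 0, so y_{West} = 31.4 − 0.5y_{South}.
By the same steps for South: y_{South} = 40.9 − 0.5y_{West}.
Substituting the second reaction function into the first: y_{West} = 31.4 − 0.5(40.9 − 0.5y_{West}), which gives 0.75y_{West} = 10.95 ⇒ y_{West} = 14.6.
Then y_{South} = 40.9 − 0.5·14.6 = 33.6.

14.6, 33.6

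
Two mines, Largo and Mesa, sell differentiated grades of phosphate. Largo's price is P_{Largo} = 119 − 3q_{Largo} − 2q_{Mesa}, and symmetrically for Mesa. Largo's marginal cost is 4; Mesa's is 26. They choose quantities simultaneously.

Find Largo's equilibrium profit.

Mine Largo's profit: π = q_{Largo}(119 − 3q_{Largo} − 2q_{Mesa}) − 4q_{Largo}.
∂π/∂q_{Largo} = 115 − 6q_{Largo} − 2q_{Mesa} = 0 ⇒ q_{Largo} = 115/6 − (1/3)q_{Mesa}.
Similarly q_{Mesa} = 15.5 − (1/3)q_{Largo}.
Solving the two reaction functions simultaneously: (1 − (−1/3)(−1/3))q_{Largo} = 115/6 − (1/3)·15.5, so (8/9)q_{Largo} = 14 and q_{Largo} = 15.75.
Then q_{Mesa} = 15.5 − (1/3)·15.75 = 10.25.
P_{Largo} = 119 − 3·15.75 − 2·10.25 = 51.25.
Profit = (51.25 − 4)·15.75 = 744.1875.

744.1875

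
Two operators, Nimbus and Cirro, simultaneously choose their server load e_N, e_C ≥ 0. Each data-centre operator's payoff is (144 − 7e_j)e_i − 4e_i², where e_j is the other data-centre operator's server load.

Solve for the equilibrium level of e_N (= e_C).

Nimbus's payoff is (144 − 7e_C)e_N − 4e_N².
∂π/∂e_N = 144 − 7e_C − 8e_N = 0, so e_N = 18 − 0.875e_C.
By symmetry e_C = e_N; substituting into the reaction function, 1.875e_N = 18 and e_N = 9.6.

9.6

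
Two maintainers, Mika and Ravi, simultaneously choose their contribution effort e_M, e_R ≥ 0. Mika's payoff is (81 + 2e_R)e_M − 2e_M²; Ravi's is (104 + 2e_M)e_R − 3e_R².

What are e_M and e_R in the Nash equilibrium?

34.7, 28.9

Expanding Mika's payoff: 81e_M + 2e_Re_M − 2e_M².
∂π/∂e_M = 81 + 2e_R − 4e_M = 0, so e_M = 20.25 + 0.5e_R.
Likewise for Ravi: e_R = 52/3 + (1/3)e_M.
Plugging e_R into Mika's best response: e_M = 20.25 + 0.5(52/3 + (1/3)e_M) ⇒ (5/6)e_M = 347/12, so e_M = 34.7.
Then e_R = 52/3 + (1/3)·34.7 = 28.9.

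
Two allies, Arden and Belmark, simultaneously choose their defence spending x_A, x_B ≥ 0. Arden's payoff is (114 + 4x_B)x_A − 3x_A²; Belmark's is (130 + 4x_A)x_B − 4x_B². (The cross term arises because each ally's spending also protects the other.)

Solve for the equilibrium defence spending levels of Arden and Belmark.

44.75, 38.625

Expanding Arden's payoff: 114x_A + 4x_Bx_A − 3x_A².
∂π/∂x_A = 114 + 4x_B − 6x_A = 0, so x_A = 19 + (2/3)x_B.
Likewise for Belmark: x_B = 16.25 + 0.5x_A.
Solving the two reaction functions simultaneously: (1 − (2/3)(0.5))x_A = 19 + (2/3)·16.25, so (2/3)x_A = 179/6 and x_A = 44.75.
Then x_B = 16.25 + 0.5·44.75 = 38.625.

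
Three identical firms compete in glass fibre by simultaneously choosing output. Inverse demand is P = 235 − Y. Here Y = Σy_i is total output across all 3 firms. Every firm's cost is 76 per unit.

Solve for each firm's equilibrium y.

39.75

A representative firm's profit is π_i = y_i(235 − Y) − 76y_i, with Y = y_i + Σ_{j≠i} y_j.
First-order condition: 159 − 2y_i − Σ_{j≠i} y_j = 0.
With identical firms, set every y_j = y: then 159 − 2y − 2y = 0, i.e. y = 159/4 = 39.75.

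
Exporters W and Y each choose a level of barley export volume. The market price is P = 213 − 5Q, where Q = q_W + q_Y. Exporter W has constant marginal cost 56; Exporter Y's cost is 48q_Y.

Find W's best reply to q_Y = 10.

10.7

Exporter W's profit: π = q_W(213 − 5(q_W + q_Y)) − 56q_W.
∂π/∂q_W = 157 − 10q_W − 5q_Y = 0, so q_W = 15.7 − 0.5q_Y.
At q_Y = 10: q_W = 15.7 − 0.5·10 = 10.7.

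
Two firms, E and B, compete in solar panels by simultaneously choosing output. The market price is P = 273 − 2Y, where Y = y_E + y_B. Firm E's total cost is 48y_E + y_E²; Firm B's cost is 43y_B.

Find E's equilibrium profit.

1452

Firm E's profit: π = y_E(273 − 2(y_E + y_B)) − 48y_E − y_E².
∂π/∂y_E = 225 − 6y_E − 2y_B = 0, so y_E = 37.5 − (1/3)y_B.
For B: ∂π/∂y_B = 230 − 4y_B − 2y_E = 0 ⇒ y_B = 57.5 − 0.5y_E.
Solving the two reaction functions simultaneously: (1 − (−1/3)(−0.5))y_E = 37.5 − (1/3)·57.5, so (5/6)y_E = 55/3 and y_E = 22.
Then y_B = 57.5 − 0.5·22 = 46.5.
Price P = 273 − 2·68.5 = 136.
E's profit: (136 − 48)·22 − (22)² = 1452.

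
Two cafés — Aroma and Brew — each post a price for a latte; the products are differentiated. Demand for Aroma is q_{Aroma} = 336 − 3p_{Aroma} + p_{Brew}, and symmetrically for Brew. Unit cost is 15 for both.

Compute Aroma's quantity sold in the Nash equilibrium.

Aroma's profit: π = (p_{Aroma} − 15)(336 − 3p_{Aroma} + p_{Brew}).
∂π/∂p_{Aroma} = 381 − 6p_{Aroma} + p_{Brew} = 0 ⇒ p_{Aroma} = 63.5 + (1/6)p_{Brew}.
By symmetry p_{Brew} = p_{Aroma}; substituting into the reaction function, (5/6)p_{Aroma} = 63.5 and p_{Aroma} = 76.2.
q_{Aroma} = 336 − 3·76.2 + 76.2 = 183.6.

183.6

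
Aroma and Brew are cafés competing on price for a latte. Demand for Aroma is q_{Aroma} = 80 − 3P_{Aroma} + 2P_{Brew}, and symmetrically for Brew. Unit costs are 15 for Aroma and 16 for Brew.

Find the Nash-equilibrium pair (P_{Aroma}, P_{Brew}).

31.4375, 31.8125

Aroma's profit: π = (P_{Aroma} − 15)(80 − 3P_{Aroma} + 2P_{Brew}).
∂π/∂P_{Aroma} = 125 − 6P_{Aroma} + 2P_{Brew} = 0 ⇒ P_{Aroma} = 125/6 + (1/3)P_{Brew}.
Similarly P_{Brew} = 64/3 + (1/3)P_{Aroma}.
Solving the two reaction functions simultaneously: (1 − (1/3)(1/3))P_{Aroma} = 125/6 + (1/3)·(64/3), so (8/9)P_{Aroma} = 503/18 and P_{Aroma} = 31.4375.
Then P_{Brew} = 64/3 + (1/3)·31.4375 = 31.8125.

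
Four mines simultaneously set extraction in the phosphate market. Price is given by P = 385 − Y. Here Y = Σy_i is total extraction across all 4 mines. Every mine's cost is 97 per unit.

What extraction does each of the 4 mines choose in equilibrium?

57.6

A representative mine's profit is π_i = y_i(385 − Y) − 97y_i, with Y = y_i + Σ_{j≠i} y_j.
First-order condition: 288 − 2y_i − Σ_{j≠i} y_j = 0.
With identical mines, set every y_j = y: then 288 − 2y − 3y = 0, i.e. y = 288/5 = 57.6.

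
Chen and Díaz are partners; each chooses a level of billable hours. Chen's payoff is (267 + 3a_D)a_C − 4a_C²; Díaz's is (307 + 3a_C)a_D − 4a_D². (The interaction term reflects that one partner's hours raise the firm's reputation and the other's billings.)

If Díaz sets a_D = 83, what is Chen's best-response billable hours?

64.5

Expanding Chen's payoff: 267a_C + 3a_Da_C − 4a_C².
∂π/∂a_C = 267 + 3a_D − 8a_C = 0, so a_C = 33.375 + 0.375a_D.
At a_D = 83: a_C = 33.375 + 0.375·83 = 64.5.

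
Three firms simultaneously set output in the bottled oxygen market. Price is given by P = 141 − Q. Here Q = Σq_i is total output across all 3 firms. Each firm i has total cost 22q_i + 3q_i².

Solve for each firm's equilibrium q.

A representative firm's profit is π_i = q_i(141 − Q) − 22q_i − 3q_i², with Q = q_i + Σ_{j≠i} q_j.
First-order condition: 119 − 8q_i − Σ_{j≠i} q_j = 0.
With identical firms, set every q_j = q: then 119 − 8q − 2q = 0, i.e. q = 119/10 = 11.9.

11.9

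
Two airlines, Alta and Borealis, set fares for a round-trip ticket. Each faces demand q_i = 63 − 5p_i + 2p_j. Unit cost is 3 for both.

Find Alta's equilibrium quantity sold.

Alta's profit: π = (p_{Alta} − 3)(63 − 5p_{Alta} + 2p_{Borealis}).
∂π/∂p_{Alta} = 78 − 10p_{Alta} + 2p_{Borealis} = 0 ⇒ p_{Alta} = 7.8 + 0.2p_{Borealis}.
The game is symmetric, so in equilibrium p_{Borealis} = p_{Alta}: the reaction function gives 0.8p_{Alta} = 7.8, hence p_{Alta} = 9.75.
q_{Alta} = 63 − 5·9.75 + 2·9.75 = 33.75.

33.75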